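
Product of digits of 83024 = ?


8 × 3 × 0 × 2 × 4 = 0


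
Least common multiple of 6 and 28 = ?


GCD(6, 28) = 2
LCM = 6*28/2 = 168/2 = 84

LCM = 84


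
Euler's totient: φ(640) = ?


640 = 2^7 × 5
Prime factors: 2, 5
φ(640) = 640 × (1-1/2) × (1-1/5)
= 640 × 1/2 × 4/5 = 256

φ(640) = 256


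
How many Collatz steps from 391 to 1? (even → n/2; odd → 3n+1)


391 → 1174 → 587 → 1762 → 881 → 2644 → 1322 → 661 → 1984 → 992 → 496 → 248 → 124 → 62 → 31 → 94 → 47 → 142 → 71 → 214 → 107 → 322 → 161 → 484 → 242 → 121 → 364 → 182 → 91 → 274 → 137 → 412 → 206 → 103 → 310 → 155 → 466 → 233 → 700 → 350 → 175 → 526 → 263 → 790 → 395 → 1186 → 593 → 1780 → 890 → 445 → 1336 → 668 → 334 → 167 → 502 → 251 → 754 → 377 → 1132 → 566 → 283 → 850 → 425 → 1276 → 638 → 319 → 958 → 479 → 1438 → 719 → 2158 → 1079 → 3238 → 1619 → 4858 → 2429 → 7288 → 3644 → 1822 → 911 → 2734 → 1367 → 4102 → 2051 → 6154 → 3077 → 9232 → 4616 → 2308 → 1154 → 577 → 1732 → 866 → 433 → 1300 → 650 → 325 → 976 → 488 → 244 → 122 → 61 → 184 → 92 → 46 → 23 → 70 → 35 → 106 → 53 → 160 → 80 → 40 → 20 → 10 → 5 → 16 → 8 → 4 → 2 → 1
Total steps = 120

120 steps


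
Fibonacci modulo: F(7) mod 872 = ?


F(k) mod 872 for k=1..7:
1, 1, 2, 3, 5, 8, 13
F(7) mod 872 = 13


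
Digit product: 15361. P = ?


1 × 5 × 3 × 6 × 1 = 90


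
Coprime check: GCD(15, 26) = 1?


Euclidean algorithm:
26 = 1 * 15 + 11
15 = 1 * 11 + 4
11 = 2 * 4 + 3
4 = 1 * 3 + 1
3 = 3 * 1 + 0
GCD(15, 26) = 1

Yes, coprime (GCD = 1)


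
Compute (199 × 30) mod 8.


199 × 30 = 5970
5970 mod 8 = 2


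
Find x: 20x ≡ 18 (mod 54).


GCD(20, 54) = 2 divides 18
Divide: 10x ≡ 9 (mod 27)
x ≡ 9 (mod 27)


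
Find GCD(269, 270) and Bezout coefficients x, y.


Tabular extended Euclidean (each row: r = 269*s + 270*t):
r=269, s=1, t=0
r=270, s=0, t=1
q=0: r=269, s=1, t=0   [269*(1) + 270*(0) = 269]
q=1: r=1, s=-1, t=1   [269*(-1) + 270*(1) = 1]
q=269: r=0, s=270, t=-269   [269*(270) + 270*(-269) = 0]
GCD = 1; from the row with r=1: x=-1, y=1
Check: 269*(-1) + 270*(1) = -269 + 270 = 1

GCD = 1, x = -1, y = 1


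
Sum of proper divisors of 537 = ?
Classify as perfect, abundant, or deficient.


Proper divisors: 1, 3, 179
Sum = 1 + 3 + 179 = 183
183 < 537 → deficient

s(537) = 183 (deficient)


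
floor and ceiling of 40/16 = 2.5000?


40/16 = 2.5000
floor = 2
ceil = 3

floor = 2, ceil = 3


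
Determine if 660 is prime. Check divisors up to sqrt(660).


660 / 2 = 330 (exact division)
660 is NOT prime.

No, 660 is not prime


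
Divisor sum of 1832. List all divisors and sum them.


Divisors of 1832: 1, 2, 4, 8, 229, 458, 916, 1832
Sum = 1 + 2 + 4 + 8 + 229 + 458 + 916 + 1832 = 3450

σ(1832) = 3450


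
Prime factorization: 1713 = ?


1713 / 3 = 571
571 / 571 = 1
1713 = 3 × 571


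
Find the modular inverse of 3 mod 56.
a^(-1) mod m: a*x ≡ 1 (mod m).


Use the extended Euclidean algorithm on (56, 3); each row r = 56*s + 3*t:
r=56, s=1, t=0
r=3, s=0, t=1
q=18: r=2, s=1, t=-18   [56*(1) + 3*(-18) = 2]
q=1: r=1, s=-1, t=19   [56*(-1) + 3*(19) = 1]
q=2: r=0, s=3, t=-56   [56*(3) + 3*(-56) = 0]
GCD = 1 with t = 19, so 3*(19) ≡ 1 (mod 56)
Inverse = 19 mod 56 = 19
Check: 3 * 19 = 57 ≡ 1 (mod 56)

3^(-1) ≡ 19 (mod 56)


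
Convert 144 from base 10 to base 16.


144 (base 10) = 144 (decimal)
144 (decimal) = 90 (base 16)


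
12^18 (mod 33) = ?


12^1 mod 33 = 12
12^2 mod 33 = 12
12^3 mod 33 = 12
12^4 mod 33 = 12
12^5 mod 33 = 12
12^6 mod 33 = 12
12^7 mod 33 = 12
12^8 mod 33 = 12
12^9 mod 33 = 12
12^10 mod 33 = 12
12^11 mod 33 = 12
12^12 mod 33 = 12
12^13 mod 33 = 12
12^14 mod 33 = 12
12^15 mod 33 = 12
12^16 mod 33 = 12
12^17 mod 33 = 12
12^18 mod 33 = 12


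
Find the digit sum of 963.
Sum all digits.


9 + 6 + 3 = 18


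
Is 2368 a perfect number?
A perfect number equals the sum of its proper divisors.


Proper divisors of 2368: 1, 2, 4, 8, 16, 32, 37, 64, 74, 148, 296, 592, 1184
Sum = 1 + 2 + 4 + 8 + 16 + 32 + 37 + 64 + 74 + 148 + 296 + 592 + 1184 = 2458

No, 2368 is not perfect (2458 ≠ 2368)


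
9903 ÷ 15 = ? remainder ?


9903 = 15 * 660 + 3
Check: 9900 + 3 = 9903

q = 660, r = 3


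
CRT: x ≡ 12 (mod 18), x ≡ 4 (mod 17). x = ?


M = 18*17 = 306
M1 = M/18 = 17, M2 = M/17 = 18
M1^(-1) mod 18 = 17, M2^(-1) mod 17 = 1
x = 12*17*17 + 4*18*1 = 3540
3540 mod 306 = 174
Check: 174 mod 18 = 12 ✓, 174 mod 17 = 4 ✓

x ≡ 174 (mod 306)


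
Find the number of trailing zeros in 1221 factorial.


floor(1221/5) = 244
floor(1221/25) = 48
floor(1221/125) = 9
floor(1221/625) = 1
Total = 302

302 trailing zeros


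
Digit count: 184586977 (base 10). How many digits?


184586977 has 9 digits in base 10
floor(log10(184586977)) + 1 = floor(8.2662) + 1 = 9

9 digits (base 10)


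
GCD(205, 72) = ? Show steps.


205 = 2 * 72 + 61
72 = 1 * 61 + 11
61 = 5 * 11 + 6
11 = 1 * 6 + 5
6 = 1 * 5 + 1
5 = 5 * 1 + 0
GCD = 1


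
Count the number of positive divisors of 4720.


4720 = 2^4 × 5^1 × 59^1
d(4720) = (4+1) × (1+1) × (1+1) = 20

20 divisors


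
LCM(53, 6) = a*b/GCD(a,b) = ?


GCD(53, 6) = 1
LCM = 53*6/1 = 318/1 = 318

LCM = 318


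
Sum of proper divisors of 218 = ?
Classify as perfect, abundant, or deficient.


Proper divisors: 1, 2, 109
Sum = 1 + 2 + 109 = 112
112 < 218 → deficient

s(218) = 112 (deficient)


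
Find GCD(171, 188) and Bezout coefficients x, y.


Tabular extended Euclidean (each row: r = 171*s + 188*t):
r=171, s=1, t=0
r=188, s=0, t=1
q=0: r=171, s=1, t=0   [171*(1) + 188*(0) = 171]
q=1: r=17, s=-1, t=1   [171*(-1) + 188*(1) = 17]
q=10: r=1, s=11, t=-10   [171*(11) + 188*(-10) = 1]
q=17: r=0, s=-188, t=171   [171*(-188) + 188*(171) = 0]
GCD = 1; from the row with r=1: x=11, y=-10
Check: 171*(11) + 188*(-10) = 1881 - 1880 = 1

GCD = 1, x = 11, y = -10


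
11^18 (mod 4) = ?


11^1 mod 4 = 3
11^2 mod 4 = 1
11^3 mod 4 = 3
11^4 mod 4 = 1
11^5 mod 4 = 3
11^6 mod 4 = 1
11^7 mod 4 = 3
11^8 mod 4 = 1
11^9 mod 4 = 3
11^10 mod 4 = 1
11^11 mod 4 = 3
11^12 mod 4 = 1
11^13 mod 4 = 3
11^14 mod 4 = 1
11^15 mod 4 = 3
11^16 mod 4 = 1
11^17 mod 4 = 3
11^18 mod 4 = 1


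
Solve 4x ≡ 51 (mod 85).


GCD(4, 85) = 1, unique solution
a^(-1) mod 85 = 64
x = 64 * 51 mod 85 = 34

x ≡ 34 (mod 85)


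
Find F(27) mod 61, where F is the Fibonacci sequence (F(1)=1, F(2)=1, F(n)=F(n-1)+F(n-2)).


F(k) mod 61 for k=1..27:
1, 1, 2, 3, 5, 8, 13, 21, 34, 55, 28, 22, 50, 11, 0, 11, 11, 22, 33, 55, 27, 21, 48, 8, 56, 3, 59
F(27) mod 61 = 59


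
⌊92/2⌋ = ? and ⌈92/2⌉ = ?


92/2 = 46.0000
floor = 46
ceil = 46

floor = 46, ceil = 46


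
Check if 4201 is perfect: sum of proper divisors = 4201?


Proper divisors of 4201: 1
Sum = 1 = 1

No, 4201 is not perfect (1 ≠ 4201)


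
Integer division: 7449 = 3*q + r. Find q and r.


7449 = 3 * 2483 + 0
Check: 7449 + 0 = 7449

q = 2483, r = 0


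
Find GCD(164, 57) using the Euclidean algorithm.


164 = 2 * 57 + 50
57 = 1 * 50 + 7
50 = 7 * 7 + 1
7 = 7 * 1 + 0
GCD = 1


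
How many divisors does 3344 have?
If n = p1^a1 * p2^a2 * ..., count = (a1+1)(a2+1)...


3344 = 2^4 × 11^1 × 19^1
d(3344) = (4+1) × (1+1) × (1+1) = 20

20 divisors


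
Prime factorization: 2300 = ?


2300 / 2 = 1150
1150 / 2 = 575
575 / 5 = 115
115 / 5 = 23
23 / 23 = 1
2300 = 2^2 × 5^2 × 23


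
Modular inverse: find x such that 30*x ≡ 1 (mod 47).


Use the extended Euclidean algorithm on (47, 30); each row r = 47*s + 30*t:
r=47, s=1, t=0
r=30, s=0, t=1
q=1: r=17, s=1, t=-1   [47*(1) + 30*(-1) = 17]
q=1: r=13, s=-1, t=2   [47*(-1) + 30*(2) = 13]
q=1: r=4, s=2, t=-3   [47*(2) + 30*(-3) = 4]
q=3: r=1, s=-7, t=11   [47*(-7) + 30*(11) = 1]
q=4: r=0, s=30, t=-47   [47*(30) + 30*(-47) = 0]
GCD = 1 with t = 11, so 30*(11) ≡ 1 (mod 47)
Inverse = 11 mod 47 = 11
Check: 30 * 11 = 330 ≡ 1 (mod 47)

30^(-1) ≡ 11 (mod 47)


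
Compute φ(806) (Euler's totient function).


806 = 2 × 13 × 31
Prime factors: 2, 13, 31
φ(806) = 806 × (1-1/2) × (1-1/13) × (1-1/31)
= 806 × 1/2 × 12/13 × 30/31 = 360

φ(806) = 360


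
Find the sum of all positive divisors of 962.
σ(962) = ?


Divisors of 962: 1, 2, 13, 26, 37, 74, 481, 962
Sum = 1 + 2 + 13 + 26 + 37 + 74 + 481 + 962 = 1596

σ(962) = 1596


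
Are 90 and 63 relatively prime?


Euclidean algorithm:
90 = 1 * 63 + 27
63 = 2 * 27 + 9
27 = 3 * 9 + 0
GCD(90, 63) = 9

No, not coprime (GCD = 9)


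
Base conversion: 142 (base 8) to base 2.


142 (base 8) = 98 (decimal)
98 (decimal) = 1100010 (base 2)


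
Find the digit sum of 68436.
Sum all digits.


6 + 8 + 4 + 3 + 6 = 27


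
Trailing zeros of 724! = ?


floor(724/5) = 144
floor(724/25) = 28
floor(724/125) = 5
floor(724/625) = 1
Total = 178

178 trailing zeros


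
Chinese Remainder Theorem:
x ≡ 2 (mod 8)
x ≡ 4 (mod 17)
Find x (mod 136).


M = 8*17 = 136
M1 = M/8 = 17, M2 = M/17 = 8
M1^(-1) mod 8 = 1, M2^(-1) mod 17 = 15
x = 2*17*1 + 4*8*15 = 514
514 mod 136 = 106
Check: 106 mod 8 = 2 ✓, 106 mod 17 = 4 ✓

x ≡ 106 (mod 136)


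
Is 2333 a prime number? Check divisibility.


Check divisors up to sqrt(2333) = 48.3011
No divisors found.
2333 is prime.

Yes, 2333 is prime


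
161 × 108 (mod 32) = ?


161 × 108 = 17388
17388 mod 32 = 12


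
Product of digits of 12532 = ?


1 × 2 × 5 × 3 × 2 = 60


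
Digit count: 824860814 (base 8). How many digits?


824860814 in base 8 = 6112460216
Number of digits = 10

10 digits (base 8)


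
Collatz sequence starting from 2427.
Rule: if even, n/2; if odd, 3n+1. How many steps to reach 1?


2427 → 7282 → 3641 → 10924 → 5462 → 2731 → 8194 → 4097 → 12292 → 6146 → 3073 → 9220 → 4610 → 2305 → 6916 → 3458 → 1729 → 5188 → 2594 → 1297 → 3892 → 1946 → 973 → 2920 → 1460 → 730 → 365 → 1096 → 548 → 274 → 137 → 412 → 206 → 103 → 310 → 155 → 466 → 233 → 700 → 350 → 175 → 526 → 263 → 790 → 395 → 1186 → 593 → 1780 → 890 → 445 → 1336 → 668 → 334 → 167 → 502 → 251 → 754 → 377 → 1132 → 566 → 283 → 850 → 425 → 1276 → 638 → 319 → 958 → 479 → 1438 → 719 → 2158 → 1079 → 3238 → 1619 → 4858 → 2429 → 7288 → 3644 → 1822 → 911 → 2734 → 1367 → 4102 → 2051 → 6154 → 3077 → 9232 → 4616 → 2308 → 1154 → 577 → 1732 → 866 → 433 → 1300 → 650 → 325 → 976 → 488 → 244 → 122 → 61 → 184 → 92 → 46 → 23 → 70 → 35 → 106 → 53 → 160 → 80 → 40 → 20 → 10 → 5 → 16 → 8 → 4 → 2 → 1
Total steps = 120

120 steps


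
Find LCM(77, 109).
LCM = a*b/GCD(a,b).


GCD(77, 109) = 1
LCM = 77*109/1 = 8393/1 = 8393

LCM = 8393


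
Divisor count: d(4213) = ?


4213 = 11^1 × 383^1
d(4213) = (1+1) × (1+1) = 4

4 divisors


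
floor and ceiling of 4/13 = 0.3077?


4/13 = 0.3077
floor = 0
ceil = 1

floor = 0, ceil = 1


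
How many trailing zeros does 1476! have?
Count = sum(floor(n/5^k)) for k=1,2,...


floor(1476/5) = 295
floor(1476/25) = 59
floor(1476/125) = 11
floor(1476/625) = 2
Total = 367

367 trailing zeros


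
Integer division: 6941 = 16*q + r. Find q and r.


6941 = 16 * 433 + 13
Check: 6928 + 13 = 6941

q = 433, r = 13


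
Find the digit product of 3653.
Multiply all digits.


3 × 6 × 5 × 3 = 270


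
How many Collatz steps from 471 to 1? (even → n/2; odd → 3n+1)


471 → 1414 → 707 → 2122 → 1061 → 3184 → 1592 → 796 → 398 → 199 → 598 → 299 → 898 → 449 → 1348 → 674 → 337 → 1012 → 506 → 253 → 760 → 380 → 190 → 95 → 286 → 143 → 430 → 215 → 646 → 323 → 970 → 485 → 1456 → 728 → 364 → 182 → 91 → 274 → 137 → 412 → 206 → 103 → 310 → 155 → 466 → 233 → 700 → 350 → 175 → 526 → 263 → 790 → 395 → 1186 → 593 → 1780 → 890 → 445 → 1336 → 668 → 334 → 167 → 502 → 251 → 754 → 377 → 1132 → 566 → 283 → 850 → 425 → 1276 → 638 → 319 → 958 → 479 → 1438 → 719 → 2158 → 1079 → 3238 → 1619 → 4858 → 2429 → 7288 → 3644 → 1822 → 911 → 2734 → 1367 → 4102 → 2051 → 6154 → 3077 → 9232 → 4616 → 2308 → 1154 → 577 → 1732 → 866 → 433 → 1300 → 650 → 325 → 976 → 488 → 244 → 122 → 61 → 184 → 92 → 46 → 23 → 70 → 35 → 106 → 53 → 160 → 80 → 40 → 20 → 10 → 5 → 16 → 8 → 4 → 2 → 1
Total steps = 128

128 steps


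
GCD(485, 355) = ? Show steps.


485 = 1 * 355 + 130
355 = 2 * 130 + 95
130 = 1 * 95 + 35
95 = 2 * 35 + 25
35 = 1 * 25 + 10
25 = 2 * 10 + 5
10 = 2 * 5 + 0
GCD = 5


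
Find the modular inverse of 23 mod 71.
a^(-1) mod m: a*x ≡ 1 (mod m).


Use the extended Euclidean algorithm on (71, 23); each row r = 71*s + 23*t:
r=71, s=1, t=0
r=23, s=0, t=1
q=3: r=2, s=1, t=-3   [71*(1) + 23*(-3) = 2]
q=11: r=1, s=-11, t=34   [71*(-11) + 23*(34) = 1]
q=2: r=0, s=23, t=-71   [71*(23) + 23*(-71) = 0]
GCD = 1 with t = 34, so 23*(34) ≡ 1 (mod 71)
Inverse = 34 mod 71 = 34
Check: 23 * 34 = 782 ≡ 1 (mod 71)

23^(-1) ≡ 34 (mod 71)


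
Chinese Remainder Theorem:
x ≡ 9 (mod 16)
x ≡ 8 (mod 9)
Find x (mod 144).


M = 16*9 = 144
M1 = M/16 = 9, M2 = M/9 = 16
M1^(-1) mod 16 = 9, M2^(-1) mod 9 = 4
x = 9*9*9 + 8*16*4 = 1241
1241 mod 144 = 89
Check: 89 mod 16 = 9 ✓, 89 mod 9 = 8 ✓

x ≡ 89 (mod 144)


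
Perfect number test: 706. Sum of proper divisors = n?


Proper divisors of 706: 1, 2, 353
Sum = 1 + 2 + 353 = 356

No, 706 is not perfect (356 ≠ 706)


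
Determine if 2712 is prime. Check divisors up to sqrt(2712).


2712 / 2 = 1356 (exact division)
2712 is NOT prime.

No, 2712 is not prime


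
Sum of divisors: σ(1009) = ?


Divisors of 1009: 1, 1009
Sum = 1 + 1009 = 1010

σ(1009) = 1010


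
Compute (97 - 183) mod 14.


97 - 183 = -86
-86 mod 14 = 12


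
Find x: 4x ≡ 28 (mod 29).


GCD(4, 29) = 1, unique solution
a^(-1) mod 29 = 22
x = 22 * 28 mod 29 = 7

x ≡ 7 (mod 29)


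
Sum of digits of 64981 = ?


6 + 4 + 9 + 8 + 1 = 28


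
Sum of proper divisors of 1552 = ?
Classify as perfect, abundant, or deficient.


Proper divisors: 1, 2, 4, 8, 16, 97, 194, 388, 776
Sum = 1 + 2 + 4 + 8 + 16 + 97 + 194 + 388 + 776 = 1486
1486 < 1552 → deficient

s(1552) = 1486 (deficient)


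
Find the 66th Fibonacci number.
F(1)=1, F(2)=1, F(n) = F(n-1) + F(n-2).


Sequence: 1, 1, 2, 3, 5, 8, 13, 21, 34, 55, 89, 144, 233, 377, 610, 987, 1597, 2584, 4181, 6765, 10946, 17711, 28657, 46368, 75025, 121393, 196418, 317811, 514229, 832040, 1346269, 2178309, 3524578, 5702887, 9227465, 14930352, 24157817, 39088169, 63245986, 102334155, 165580141, 267914296, 433494437, 701408733, 1134903170, 1836311903, 2971215073, 4807526976, 7778742049, 12586269025, 20365011074, 32951280099, 53316291173, 86267571272, 139583862445, 225851433717, 365435296162, 591286729879, 956722026041, 1548008755920, 2504730781961, 4052739537881, 6557470319842, 10610209857723, 17167680177565, 27777890035288
F(66) = 27777890035288


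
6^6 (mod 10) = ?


6^1 mod 10 = 6
6^2 mod 10 = 6
6^3 mod 10 = 6
6^4 mod 10 = 6
6^5 mod 10 = 6
6^6 mod 10 = 6


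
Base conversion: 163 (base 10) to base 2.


163 (base 10) = 163 (decimal)
163 (decimal) = 10100011 (base 2)


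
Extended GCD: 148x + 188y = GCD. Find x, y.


Tabular extended Euclidean (each row: r = 148*s + 188*t):
r=148, s=1, t=0
r=188, s=0, t=1
q=0: r=148, s=1, t=0   [148*(1) + 188*(0) = 148]
q=1: r=40, s=-1, t=1   [148*(-1) + 188*(1) = 40]
q=3: r=28, s=4, t=-3   [148*(4) + 188*(-3) = 28]
q=1: r=12, s=-5, t=4   [148*(-5) + 188*(4) = 12]
q=2: r=4, s=14, t=-11   [148*(14) + 188*(-11) = 4]
q=3: r=0, s=-47, t=37   [148*(-47) + 188*(37) = 0]
GCD = 4; from the row with r=4: x=14, y=-11
Check: 148*(14) + 188*(-11) = 2072 - 2068 = 4

GCD = 4, x = 14, y = -11


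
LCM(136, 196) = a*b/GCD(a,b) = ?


GCD(136, 196) = 4
LCM = 136*196/4 = 26656/4 = 6664

LCM = 6664


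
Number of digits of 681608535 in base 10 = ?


681608535 has 9 digits in base 10
floor(log10(681608535)) + 1 = floor(8.8335) + 1 = 9

9 digits (base 10)


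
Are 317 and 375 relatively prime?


Euclidean algorithm:
375 = 1 * 317 + 58
317 = 5 * 58 + 27
58 = 2 * 27 + 4
27 = 6 * 4 + 3
4 = 1 * 3 + 1
3 = 3 * 1 + 0
GCD(317, 375) = 1

Yes, coprime (GCD = 1)


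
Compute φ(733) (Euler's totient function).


733 = 733
Prime factors: 733
φ(733) = 733 × (1-1/733)
= 733 × 732/733 = 732

φ(733) = 732


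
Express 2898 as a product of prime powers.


2898 / 2 = 1449
1449 / 3 = 483
483 / 3 = 161
161 / 7 = 23
23 / 23 = 1
2898 = 2 × 3^2 × 7 × 23


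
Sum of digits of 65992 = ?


6 + 5 + 9 + 9 + 2 = 31


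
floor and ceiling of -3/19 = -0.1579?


-3/19 = -0.1579
floor = -1
ceil = 0

floor = -1, ceil = 0


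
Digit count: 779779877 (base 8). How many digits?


779779877 in base 8 = 5636477445
Number of digits = 10

10 digits (base 8)


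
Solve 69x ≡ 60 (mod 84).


GCD(69, 84) = 3 divides 60
Divide: 23x ≡ 20 (mod 28)
x ≡ 24 (mod 28)


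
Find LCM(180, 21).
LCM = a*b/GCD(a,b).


GCD(180, 21) = 3
LCM = 180*21/3 = 3780/3 = 1260

LCM = 1260


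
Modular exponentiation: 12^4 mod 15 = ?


12^1 mod 15 = 12
12^2 mod 15 = 9
12^3 mod 15 = 3
12^4 mod 15 = 6


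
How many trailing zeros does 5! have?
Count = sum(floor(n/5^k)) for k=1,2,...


floor(5/5) = 1
Total = 1

1 trailing zeros


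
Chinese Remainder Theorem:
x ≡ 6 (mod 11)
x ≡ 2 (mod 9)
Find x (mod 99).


M = 11*9 = 99
M1 = M/11 = 9, M2 = M/9 = 11
M1^(-1) mod 11 = 5, M2^(-1) mod 9 = 5
x = 6*9*5 + 2*11*5 = 380
380 mod 99 = 83
Check: 83 mod 11 = 6 ✓, 83 mod 9 = 2 ✓

x ≡ 83 (mod 99)


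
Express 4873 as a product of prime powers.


4873 / 11 = 443
443 / 443 = 1
4873 = 11 × 443


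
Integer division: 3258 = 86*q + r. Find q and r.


3258 = 86 * 37 + 76
Check: 3182 + 76 = 3258

q = 37, r = 76


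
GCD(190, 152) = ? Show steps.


190 = 1 * 152 + 38
152 = 4 * 38 + 0
GCD = 38


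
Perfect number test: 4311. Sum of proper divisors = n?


Proper divisors of 4311: 1, 3, 9, 479, 1437
Sum = 1 + 3 + 9 + 479 + 1437 = 1929

No, 4311 is not perfect (1929 ≠ 4311)


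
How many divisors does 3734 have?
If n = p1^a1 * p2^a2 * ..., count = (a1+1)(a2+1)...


3734 = 2^1 × 1867^1
d(3734) = (1+1) × (1+1) = 4

4 divisors


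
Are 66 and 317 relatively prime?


Euclidean algorithm:
317 = 4 * 66 + 53
66 = 1 * 53 + 13
53 = 4 * 13 + 1
13 = 13 * 1 + 0
GCD(66, 317) = 1

Yes, coprime (GCD = 1)


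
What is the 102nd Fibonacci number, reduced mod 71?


F(k) mod 71 for k=1..102:
1, 1, 2, 3, 5, 8, 13, 21, 34, 55, 18, 2, 20, 22, 42, 64, 35, 28, 63, 20, 12, 32, 44, 5, 49, 54, 32, 15, 47, 62, 38, 29, 67, 25, 21, 46, 67, 42, 38, 9, 47, 56, 32, 17, 49, 66, 44, 39, 12, 51, 63, 43, 35, 7, 42, 49, 20, 69, 18, 16, 34, 50, 13, 63, 5, 68, 2, 70, 1, 0, 1, 1, 2, 3, 5, 8, 13, 21, 34, 55, 18, 2, 20, 22, 42, 64, 35, 28, 63, 20, 12, 32, 44, 5, 49, 54, 32, 15, 47, 62, 38, 29
F(102) mod 71 = 29


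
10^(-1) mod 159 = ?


Use the extended Euclidean algorithm on (159, 10); each row r = 159*s + 10*t:
r=159, s=1, t=0
r=10, s=0, t=1
q=15: r=9, s=1, t=-15   [159*(1) + 10*(-15) = 9]
q=1: r=1, s=-1, t=16   [159*(-1) + 10*(16) = 1]
q=9: r=0, s=10, t=-159   [159*(10) + 10*(-159) = 0]
GCD = 1 with t = 16, so 10*(16) ≡ 1 (mod 159)
Inverse = 16 mod 159 = 16
Check: 10 * 16 = 160 ≡ 1 (mod 159)

10^(-1) ≡ 16 (mod 159)


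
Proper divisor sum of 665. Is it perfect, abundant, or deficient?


Proper divisors: 1, 5, 7, 19, 35, 95, 133
Sum = 1 + 5 + 7 + 19 + 35 + 95 + 133 = 295
295 < 665 → deficient

s(665) = 295 (deficient)


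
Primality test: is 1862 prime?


1862 / 2 = 931 (exact division)
1862 is NOT prime.

No, 1862 is not prime


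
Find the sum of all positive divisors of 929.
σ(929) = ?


Divisors of 929: 1, 929
Sum = 1 + 929 = 930

σ(929) = 930


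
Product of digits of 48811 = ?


4 × 8 × 8 × 1 × 1 = 256


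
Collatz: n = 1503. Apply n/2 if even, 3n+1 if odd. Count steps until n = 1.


1503 → 4510 → 2255 → 6766 → 3383 → 10150 → 5075 → 15226 → 7613 → 22840 → 11420 → 5710 → 2855 → 8566 → 4283 → 12850 → 6425 → 19276 → 9638 → 4819 → 14458 → 7229 → 21688 → 10844 → 5422 → 2711 → 8134 → 4067 → 12202 → 6101 → 18304 → 9152 → 4576 → 2288 → 1144 → 572 → 286 → 143 → 430 → 215 → 646 → 323 → 970 → 485 → 1456 → 728 → 364 → 182 → 91 → 274 → 137 → 412 → 206 → 103 → 310 → 155 → 466 → 233 → 700 → 350 → 175 → 526 → 263 → 790 → 395 → 1186 → 593 → 1780 → 890 → 445 → 1336 → 668 → 334 → 167 → 502 → 251 → 754 → 377 → 1132 → 566 → 283 → 850 → 425 → 1276 → 638 → 319 → 958 → 479 → 1438 → 719 → 2158 → 1079 → 3238 → 1619 → 4858 → 2429 → 7288 → 3644 → 1822 → 911 → 2734 → 1367 → 4102 → 2051 → 6154 → 3077 → 9232 → 4616 → 2308 → 1154 → 577 → 1732 → 866 → 433 → 1300 → 650 → 325 → 976 → 488 → 244 → 122 → 61 → 184 → 92 → 46 → 23 → 70 → 35 → 106 → 53 → 160 → 80 → 40 → 20 → 10 → 5 → 16 → 8 → 4 → 2 → 1
Total steps = 140

140 steps


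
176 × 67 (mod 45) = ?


176 × 67 = 11792
11792 mod 45 = 2


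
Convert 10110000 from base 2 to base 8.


10110000 (base 2) = 176 (decimal)
176 (decimal) = 260 (base 8)


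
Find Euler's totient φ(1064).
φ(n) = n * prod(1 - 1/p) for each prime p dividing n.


1064 = 2^3 × 7 × 19
Prime factors: 2, 7, 19
φ(1064) = 1064 × (1-1/2) × (1-1/7) × (1-1/19)
= 1064 × 1/2 × 6/7 × 18/19 = 432

φ(1064) = 432


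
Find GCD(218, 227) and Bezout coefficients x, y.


Tabular extended Euclidean (each row: r = 218*s + 227*t):
r=218, s=1, t=0
r=227, s=0, t=1
q=0: r=218, s=1, t=0   [218*(1) + 227*(0) = 218]
q=1: r=9, s=-1, t=1   [218*(-1) + 227*(1) = 9]
q=24: r=2, s=25, t=-24   [218*(25) + 227*(-24) = 2]
q=4: r=1, s=-101, t=97   [218*(-101) + 227*(97) = 1]
q=2: r=0, s=227, t=-218   [218*(227) + 227*(-218) = 0]
GCD = 1; from the row with r=1: x=-101, y=97
Check: 218*(-101) + 227*(97) = -22018 + 22019 = 1

GCD = 1, x = -101, y = 97


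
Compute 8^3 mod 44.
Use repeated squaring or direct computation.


8^1 mod 44 = 8
8^2 mod 44 = 20
8^3 mod 44 = 28


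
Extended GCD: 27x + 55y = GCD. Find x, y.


Tabular extended Euclidean (each row: r = 27*s + 55*t):
r=27, s=1, t=0
r=55, s=0, t=1
q=0: r=27, s=1, t=0   [27*(1) + 55*(0) = 27]
q=2: r=1, s=-2, t=1   [27*(-2) + 55*(1) = 1]
q=27: r=0, s=55, t=-27   [27*(55) + 55*(-27) = 0]
GCD = 1; from the row with r=1: x=-2, y=1
Check: 27*(-2) + 55*(1) = -54 + 55 = 1

GCD = 1, x = -2, y = 1


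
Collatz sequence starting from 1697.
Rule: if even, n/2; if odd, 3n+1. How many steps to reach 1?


1697 → 5092 → 2546 → 1273 → 3820 → 1910 → 955 → 2866 → 1433 → 4300 → 2150 → 1075 → 3226 → 1613 → 4840 → 2420 → 1210 → 605 → 1816 → 908 → 454 → 227 → 682 → 341 → 1024 → 512 → 256 → 128 → 64 → 32 → 16 → 8 → 4 → 2 → 1
Total steps = 34

34 steps


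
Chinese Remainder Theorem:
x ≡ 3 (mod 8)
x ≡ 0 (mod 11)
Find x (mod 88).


M = 8*11 = 88
M1 = M/8 = 11, M2 = M/11 = 8
M1^(-1) mod 8 = 3, M2^(-1) mod 11 = 7
x = 3*11*3 + 0*8*7 = 99
99 mod 88 = 11
Check: 11 mod 8 = 3 ✓, 11 mod 11 = 0 ✓

x ≡ 11 (mod 88)


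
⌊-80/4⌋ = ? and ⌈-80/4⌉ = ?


-80/4 = -20.0000
floor = -20
ceil = -20

floor = -20, ceil = -20


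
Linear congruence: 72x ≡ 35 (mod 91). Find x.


GCD(72, 91) = 1, unique solution
a^(-1) mod 91 = 67
x = 67 * 35 mod 91 = 70

x ≡ 70 (mod 91)


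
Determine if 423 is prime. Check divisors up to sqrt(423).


423 / 3 = 141 (exact division)
423 is NOT prime.

No, 423 is not prime


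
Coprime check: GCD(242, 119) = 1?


Euclidean algorithm:
242 = 2 * 119 + 4
119 = 29 * 4 + 3
4 = 1 * 3 + 1
3 = 3 * 1 + 0
GCD(242, 119) = 1

Yes, coprime (GCD = 1)


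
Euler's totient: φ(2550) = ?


2550 = 2 × 3 × 5^2 × 17
Prime factors: 2, 3, 5, 17
φ(2550) = 2550 × (1-1/2) × (1-1/3) × (1-1/5) × (1-1/17)
= 2550 × 1/2 × 2/3 × 4/5 × 16/17 = 640

φ(2550) = 640


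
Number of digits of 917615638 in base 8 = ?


917615638 in base 8 = 6654332026
Number of digits = 10

10 digits (base 8)


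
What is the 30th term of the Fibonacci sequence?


Sequence: 1, 1, 2, 3, 5, 8, 13, 21, 34, 55, 89, 144, 233, 377, 610, 987, 1597, 2584, 4181, 6765, 10946, 17711, 28657, 46368, 75025, 121393, 196418, 317811, 514229, 832040
F(30) = 832040


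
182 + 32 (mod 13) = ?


182 + 32 = 214
214 mod 13 = 6


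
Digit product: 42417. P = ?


4 × 2 × 4 × 1 × 7 = 224


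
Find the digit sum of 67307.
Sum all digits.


6 + 7 + 3 + 0 + 7 = 23


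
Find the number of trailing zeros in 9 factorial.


floor(9/5) = 1
Total = 1

1 trailing zeros


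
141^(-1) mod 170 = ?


Use the extended Euclidean algorithm on (170, 141); each row r = 170*s + 141*t:
r=170, s=1, t=0
r=141, s=0, t=1
q=1: r=29, s=1, t=-1   [170*(1) + 141*(-1) = 29]
q=4: r=25, s=-4, t=5   [170*(-4) + 141*(5) = 25]
q=1: r=4, s=5, t=-6   [170*(5) + 141*(-6) = 4]
q=6: r=1, s=-34, t=41   [170*(-34) + 141*(41) = 1]
q=4: r=0, s=141, t=-170   [170*(141) + 141*(-170) = 0]
GCD = 1 with t = 41, so 141*(41) ≡ 1 (mod 170)
Inverse = 41 mod 170 = 41
Check: 141 * 41 = 5781 ≡ 1 (mod 170)

141^(-1) ≡ 41 (mod 170)


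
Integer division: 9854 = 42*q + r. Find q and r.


9854 = 42 * 234 + 26
Check: 9828 + 26 = 9854

q = 234, r = 26


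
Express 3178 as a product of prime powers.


3178 / 2 = 1589
1589 / 7 = 227
227 / 227 = 1
3178 = 2 × 7 × 227


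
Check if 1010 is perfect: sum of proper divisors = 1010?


Proper divisors of 1010: 1, 2, 5, 10, 101, 202, 505
Sum = 1 + 2 + 5 + 10 + 101 + 202 + 505 = 826

No, 1010 is not perfect (826 ≠ 1010)


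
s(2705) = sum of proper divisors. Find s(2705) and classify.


Proper divisors: 1, 5, 541
Sum = 1 + 5 + 541 = 547
547 < 2705 → deficient

s(2705) = 547 (deficient)


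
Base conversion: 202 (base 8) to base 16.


202 (base 8) = 130 (decimal)
130 (decimal) = 82 (base 16)


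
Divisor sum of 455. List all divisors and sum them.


Divisors of 455: 1, 5, 7, 13, 35, 65, 91, 455
Sum = 1 + 5 + 7 + 13 + 35 + 65 + 91 + 455 = 672

σ(455) = 672


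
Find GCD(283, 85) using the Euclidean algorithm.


283 = 3 * 85 + 28
85 = 3 * 28 + 1
28 = 28 * 1 + 0
GCD = 1


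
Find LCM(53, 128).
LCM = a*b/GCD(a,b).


GCD(53, 128) = 1
LCM = 53*128/1 = 6784/1 = 6784

LCM = 6784


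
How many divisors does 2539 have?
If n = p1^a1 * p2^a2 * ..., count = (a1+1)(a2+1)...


2539 = 2539^1
d(2539) = (1+1) = 2

2 divisors


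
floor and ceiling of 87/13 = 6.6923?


87/13 = 6.6923
floor = 6
ceil = 7

floor = 6, ceil = 7


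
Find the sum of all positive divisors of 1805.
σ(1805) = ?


Divisors of 1805: 1, 5, 19, 95, 361, 1805
Sum = 1 + 5 + 19 + 95 + 361 + 1805 = 2286

σ(1805) = 2286


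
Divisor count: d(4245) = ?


4245 = 3^1 × 5^1 × 283^1
d(4245) = (1+1) × (1+1) × (1+1) = 8

8 divisors


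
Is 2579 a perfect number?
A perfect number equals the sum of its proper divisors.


Proper divisors of 2579: 1
Sum = 1 = 1

No, 2579 is not perfect (1 ≠ 2579)


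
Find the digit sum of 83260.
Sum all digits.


8 + 3 + 2 + 6 + 0 = 19


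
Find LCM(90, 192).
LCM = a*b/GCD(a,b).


GCD(90, 192) = 6
LCM = 90*192/6 = 17280/6 = 2880

LCM = 2880


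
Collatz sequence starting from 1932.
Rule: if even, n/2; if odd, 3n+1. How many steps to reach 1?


1932 → 966 → 483 → 1450 → 725 → 2176 → 1088 → 544 → 272 → 136 → 68 → 34 → 17 → 52 → 26 → 13 → 40 → 20 → 10 → 5 → 16 → 8 → 4 → 2 → 1
Total steps = 24

24 steps


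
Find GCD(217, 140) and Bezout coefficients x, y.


Tabular extended Euclidean (each row: r = 217*s + 140*t):
r=217, s=1, t=0
r=140, s=0, t=1
q=1: r=77, s=1, t=-1   [217*(1) + 140*(-1) = 77]
q=1: r=63, s=-1, t=2   [217*(-1) + 140*(2) = 63]
q=1: r=14, s=2, t=-3   [217*(2) + 140*(-3) = 14]
q=4: r=7, s=-9, t=14   [217*(-9) + 140*(14) = 7]
q=2: r=0, s=20, t=-31   [217*(20) + 140*(-31) = 0]
GCD = 7; from the row with r=7: x=-9, y=14
Check: 217*(-9) + 140*(14) = -1953 + 1960 = 7

GCD = 7, x = -9, y = 14


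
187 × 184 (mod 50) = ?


187 × 184 = 34408
34408 mod 50 = 8


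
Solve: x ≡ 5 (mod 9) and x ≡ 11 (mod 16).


M = 9*16 = 144
M1 = M/9 = 16, M2 = M/16 = 9
M1^(-1) mod 9 = 4, M2^(-1) mod 16 = 9
x = 5*16*4 + 11*9*9 = 1211
1211 mod 144 = 59
Check: 59 mod 9 = 5 ✓, 59 mod 16 = 11 ✓

x ≡ 59 (mod 144)


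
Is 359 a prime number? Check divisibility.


Check divisors up to sqrt(359) = 18.9473
No divisors found.
359 is prime.

Yes, 359 is prime


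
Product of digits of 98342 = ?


9 × 8 × 3 × 4 × 2 = 1728


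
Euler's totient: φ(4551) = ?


4551 = 3 × 37 × 41
Prime factors: 3, 37, 41
φ(4551) = 4551 × (1-1/3) × (1-1/37) × (1-1/41)
= 4551 × 2/3 × 36/37 × 40/41 = 2880

φ(4551) = 2880


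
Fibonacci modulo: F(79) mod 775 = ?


F(k) mod 775 for k=1..79:
1, 1, 2, 3, 5, 8, 13, 21, 34, 55, 89, 144, 233, 377, 610, 212, 47, 259, 306, 565, 96, 661, 757, 643, 625, 493, 343, 61, 404, 465, 94, 559, 653, 437, 315, 752, 292, 269, 561, 55, 616, 671, 512, 408, 145, 553, 698, 476, 399, 100, 499, 599, 323, 147, 470, 617, 312, 154, 466, 620, 311, 156, 467, 623, 315, 163, 478, 641, 344, 210, 554, 764, 543, 532, 300, 57, 357, 414, 771
F(79) mod 775 = 771


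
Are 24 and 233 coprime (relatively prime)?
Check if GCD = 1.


Euclidean algorithm:
233 = 9 * 24 + 17
24 = 1 * 17 + 7
17 = 2 * 7 + 3
7 = 2 * 3 + 1
3 = 3 * 1 + 0
GCD(24, 233) = 1

Yes, coprime (GCD = 1)


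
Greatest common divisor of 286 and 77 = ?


286 = 3 * 77 + 55
77 = 1 * 55 + 22
55 = 2 * 22 + 11
22 = 2 * 11 + 0
GCD = 11


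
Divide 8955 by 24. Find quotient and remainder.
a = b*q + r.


8955 = 24 * 373 + 3
Check: 8952 + 3 = 8955

q = 373, r = 3


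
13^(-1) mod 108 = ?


Use the extended Euclidean algorithm on (108, 13); each row r = 108*s + 13*t:
r=108, s=1, t=0
r=13, s=0, t=1
q=8: r=4, s=1, t=-8   [108*(1) + 13*(-8) = 4]
q=3: r=1, s=-3, t=25   [108*(-3) + 13*(25) = 1]
q=4: r=0, s=13, t=-108   [108*(13) + 13*(-108) = 0]
GCD = 1 with t = 25, so 13*(25) ≡ 1 (mod 108)
Inverse = 25 mod 108 = 25
Check: 13 * 25 = 325 ≡ 1 (mod 108)

13^(-1) ≡ 25 (mod 108)


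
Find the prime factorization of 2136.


2136 / 2 = 1068
1068 / 2 = 534
534 / 2 = 267
267 / 3 = 89
89 / 89 = 1
2136 = 2^3 × 3 × 89


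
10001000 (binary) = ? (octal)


10001000 (base 2) = 136 (decimal)
136 (decimal) = 210 (base 8)


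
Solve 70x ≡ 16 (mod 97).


GCD(70, 97) = 1, unique solution
a^(-1) mod 97 = 79
x = 79 * 16 mod 97 = 3

x ≡ 3 (mod 97)


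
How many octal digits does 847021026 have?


847021026 in base 8 = 6237101742
Number of digits = 10

10 digits (base 8)


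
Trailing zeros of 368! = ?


floor(368/5) = 73
floor(368/25) = 14
floor(368/125) = 2
Total = 89

89 trailing zeros


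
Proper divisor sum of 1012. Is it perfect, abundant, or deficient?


Proper divisors: 1, 2, 4, 11, 22, 23, 44, 46, 92, 253, 506
Sum = 1 + 2 + 4 + 11 + 22 + 23 + 44 + 46 + 92 + 253 + 506 = 1004
1004 < 1012 → deficient

s(1012) = 1004 (deficient)


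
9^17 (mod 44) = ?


9^1 mod 44 = 9
9^2 mod 44 = 37
9^3 mod 44 = 25
9^4 mod 44 = 5
9^5 mod 44 = 1
9^6 mod 44 = 9
9^7 mod 44 = 37
9^8 mod 44 = 25
9^9 mod 44 = 5
9^10 mod 44 = 1
9^11 mod 44 = 9
9^12 mod 44 = 37
9^13 mod 44 = 25
9^14 mod 44 = 5
9^15 mod 44 = 1
9^16 mod 44 = 9
9^17 mod 44 = 37


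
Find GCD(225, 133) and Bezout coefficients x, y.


Tabular extended Euclidean (each row: r = 225*s + 133*t):
r=225, s=1, t=0
r=133, s=0, t=1
q=1: r=92, s=1, t=-1   [225*(1) + 133*(-1) = 92]
q=1: r=41, s=-1, t=2   [225*(-1) + 133*(2) = 41]
q=2: r=10, s=3, t=-5   [225*(3) + 133*(-5) = 10]
q=4: r=1, s=-13, t=22   [225*(-13) + 133*(22) = 1]
q=10: r=0, s=133, t=-225   [225*(133) + 133*(-225) = 0]
GCD = 1; from the row with r=1: x=-13, y=22
Check: 225*(-13) + 133*(22) = -2925 + 2926 = 1

GCD = 1, x = -13, y = 22


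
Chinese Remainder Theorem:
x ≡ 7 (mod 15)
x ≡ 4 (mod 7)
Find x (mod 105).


M = 15*7 = 105
M1 = M/15 = 7, M2 = M/7 = 15
M1^(-1) mod 15 = 13, M2^(-1) mod 7 = 1
x = 7*7*13 + 4*15*1 = 697
697 mod 105 = 67
Check: 67 mod 15 = 7 ✓, 67 mod 7 = 4 ✓

x ≡ 67 (mod 105)


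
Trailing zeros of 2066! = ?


floor(2066/5) = 413
floor(2066/25) = 82
floor(2066/125) = 16
floor(2066/625) = 3
Total = 514

514 trailing zeros


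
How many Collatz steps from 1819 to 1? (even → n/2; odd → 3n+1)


1819 → 5458 → 2729 → 8188 → 4094 → 2047 → 6142 → 3071 → 9214 → 4607 → 13822 → 6911 → 20734 → 10367 → 31102 → 15551 → 46654 → 23327 → 69982 → 34991 → 104974 → 52487 → 157462 → 78731 → 236194 → 118097 → 354292 → 177146 → 88573 → 265720 → 132860 → 66430 → 33215 → 99646 → 49823 → 149470 → 74735 → 224206 → 112103 → 336310 → 168155 → 504466 → 252233 → 756700 → 378350 → 189175 → 567526 → 283763 → 851290 → 425645 → 1276936 → 638468 → 319234 → 159617 → 478852 → 239426 → 119713 → 359140 → 179570 → 89785 → 269356 → 134678 → 67339 → 202018 → 101009 → 303028 → 151514 → 75757 → 227272 → 113636 → 56818 → 28409 → 85228 → 42614 → 21307 → 63922 → 31961 → 95884 → 47942 → 23971 → 71914 → 35957 → 107872 → 53936 → 26968 → 13484 → 6742 → 3371 → 10114 → 5057 → 15172 → 7586 → 3793 → 11380 → 5690 → 2845 → 8536 → 4268 → 2134 → 1067 → 3202 → 1601 → 4804 → 2402 → 1201 → 3604 → 1802 → 901 → 2704 → 1352 → 676 → 338 → 169 → 508 → 254 → 127 → 382 → 191 → 574 → 287 → 862 → 431 → 1294 → 647 → 1942 → 971 → 2914 → 1457 → 4372 → 2186 → 1093 → 3280 → 1640 → 820 → 410 → 205 → 616 → 308 → 154 → 77 → 232 → 116 → 58 → 29 → 88 → 44 → 22 → 11 → 34 → 17 → 52 → 26 → 13 → 40 → 20 → 10 → 5 → 16 → 8 → 4 → 2 → 1
Total steps = 161

161 steps


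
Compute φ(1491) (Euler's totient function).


1491 = 3 × 7 × 71
Prime factors: 3, 7, 71
φ(1491) = 1491 × (1-1/3) × (1-1/7) × (1-1/71)
= 1491 × 2/3 × 6/7 × 70/71 = 840

φ(1491) = 840


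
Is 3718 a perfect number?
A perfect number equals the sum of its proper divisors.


Proper divisors of 3718: 1, 2, 11, 13, 22, 26, 143, 169, 286, 338, 1859
Sum = 1 + 2 + 11 + 13 + 22 + 26 + 143 + 169 + 286 + 338 + 1859 = 2870

No, 3718 is not perfect (2870 ≠ 3718)


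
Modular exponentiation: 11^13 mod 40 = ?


11^1 mod 40 = 11
11^2 mod 40 = 1
11^3 mod 40 = 11
11^4 mod 40 = 1
11^5 mod 40 = 11
11^6 mod 40 = 1
11^7 mod 40 = 11
11^8 mod 40 = 1
11^9 mod 40 = 11
11^10 mod 40 = 1
11^11 mod 40 = 11
11^12 mod 40 = 1
11^13 mod 40 = 11


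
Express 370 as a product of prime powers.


370 / 2 = 185
185 / 5 = 37
37 / 37 = 1
370 = 2 × 5 × 37


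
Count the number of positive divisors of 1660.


1660 = 2^2 × 5^1 × 83^1
d(1660) = (2+1) × (1+1) × (1+1) = 12

12 divisors


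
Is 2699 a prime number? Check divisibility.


Check divisors up to sqrt(2699) = 51.9519
No divisors found.
2699 is prime.

Yes, 2699 is prime


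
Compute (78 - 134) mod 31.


78 - 134 = -56
-56 mod 31 = 6


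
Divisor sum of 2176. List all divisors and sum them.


Divisors of 2176: 1, 2, 4, 8, 16, 17, 32, 34, 64, 68, 128, 136, 272, 544, 1088, 2176
Sum = 1 + 2 + 4 + 8 + 16 + 17 + 32 + 34 + 64 + 68 + 128 + 136 + 272 + 544 + 1088 + 2176 = 4590

σ(2176) = 4590


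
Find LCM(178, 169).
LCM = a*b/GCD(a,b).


GCD(178, 169) = 1
LCM = 178*169/1 = 30082/1 = 30082

LCM = 30082


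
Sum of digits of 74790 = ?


7 + 4 + 7 + 9 + 0 = 27


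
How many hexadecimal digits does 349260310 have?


349260310 in base 16 = 14D14A16
Number of digits = 8

8 digits (base 16)


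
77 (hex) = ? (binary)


77 (base 16) = 119 (decimal)
119 (decimal) = 1110111 (base 2)


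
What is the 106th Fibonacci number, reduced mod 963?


F(k) mod 963 for k=1..106:
1, 1, 2, 3, 5, 8, 13, 21, 34, 55, 89, 144, 233, 377, 610, 24, 634, 658, 329, 24, 353, 377, 730, 144, 874, 55, 929, 21, 950, 8, 958, 3, 961, 1, 962, 0, 962, 962, 961, 960, 958, 955, 950, 942, 929, 908, 874, 819, 730, 586, 353, 939, 329, 305, 634, 939, 610, 586, 233, 819, 89, 908, 34, 942, 13, 955, 5, 960, 2, 962, 1, 0, 1, 1, 2, 3, 5, 8, 13, 21, 34, 55, 89, 144, 233, 377, 610, 24, 634, 658, 329, 24, 353, 377, 730, 144, 874, 55, 929, 21, 950, 8, 958, 3, 961, 1
F(106) mod 963 = 1


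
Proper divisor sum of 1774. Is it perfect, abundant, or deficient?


Proper divisors: 1, 2, 887
Sum = 1 + 2 + 887 = 890
890 < 1774 → deficient

s(1774) = 890 (deficient)


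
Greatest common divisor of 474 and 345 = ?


474 = 1 * 345 + 129
345 = 2 * 129 + 87
129 = 1 * 87 + 42
87 = 2 * 42 + 3
42 = 14 * 3 + 0
GCD = 3


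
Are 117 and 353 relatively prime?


Euclidean algorithm:
353 = 3 * 117 + 2
117 = 58 * 2 + 1
2 = 2 * 1 + 0
GCD(117, 353) = 1

Yes, coprime (GCD = 1)


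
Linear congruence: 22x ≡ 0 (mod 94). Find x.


GCD(22, 94) = 2 divides 0
Divide: 11x ≡ 0 (mod 47)
x ≡ 0 (mod 47)


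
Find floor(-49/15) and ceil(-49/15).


-49/15 = -3.2667
floor = -4
ceil = -3

floor = -4, ceil = -3


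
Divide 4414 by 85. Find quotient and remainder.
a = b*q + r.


4414 = 85 * 51 + 79
Check: 4335 + 79 = 4414

q = 51, r = 79


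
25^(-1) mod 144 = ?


Use the extended Euclidean algorithm on (144, 25); each row r = 144*s + 25*t:
r=144, s=1, t=0
r=25, s=0, t=1
q=5: r=19, s=1, t=-5   [144*(1) + 25*(-5) = 19]
q=1: r=6, s=-1, t=6   [144*(-1) + 25*(6) = 6]
q=3: r=1, s=4, t=-23   [144*(4) + 25*(-23) = 1]
q=6: r=0, s=-25, t=144   [144*(-25) + 25*(144) = 0]
GCD = 1 with t = -23, so 25*(-23) ≡ 1 (mod 144)
Inverse = -23 mod 144 = 121
Check: 25 * 121 = 3025 ≡ 1 (mod 144)

25^(-1) ≡ 121 (mod 144)


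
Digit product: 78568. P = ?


7 × 8 × 5 × 6 × 8 = 13440


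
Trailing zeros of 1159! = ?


floor(1159/5) = 231
floor(1159/25) = 46
floor(1159/125) = 9
floor(1159/625) = 1
Total = 287

287 trailing zeros


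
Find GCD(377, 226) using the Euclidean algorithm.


377 = 1 * 226 + 151
226 = 1 * 151 + 75
151 = 2 * 75 + 1
75 = 75 * 1 + 0
GCD = 1


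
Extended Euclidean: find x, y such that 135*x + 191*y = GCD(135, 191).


Tabular extended Euclidean (each row: r = 135*s + 191*t):
r=135, s=1, t=0
r=191, s=0, t=1
q=0: r=135, s=1, t=0   [135*(1) + 191*(0) = 135]
q=1: r=56, s=-1, t=1   [135*(-1) + 191*(1) = 56]
q=2: r=23, s=3, t=-2   [135*(3) + 191*(-2) = 23]
q=2: r=10, s=-7, t=5   [135*(-7) + 191*(5) = 10]
q=2: r=3, s=17, t=-12   [135*(17) + 191*(-12) = 3]
q=3: r=1, s=-58, t=41   [135*(-58) + 191*(41) = 1]
q=3: r=0, s=191, t=-135   [135*(191) + 191*(-135) = 0]
GCD = 1; from the row with r=1: x=-58, y=41
Check: 135*(-58) + 191*(41) = -7830 + 7831 = 1

GCD = 1, x = -58, y = 41


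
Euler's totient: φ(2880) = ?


2880 = 2^6 × 3^2 × 5
Prime factors: 2, 3, 5
φ(2880) = 2880 × (1-1/2) × (1-1/3) × (1-1/5)
= 2880 × 1/2 × 2/3 × 4/5 = 768

φ(2880) = 768


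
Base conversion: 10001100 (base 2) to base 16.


10001100 (base 2) = 140 (decimal)
140 (decimal) = 8C (base 16)
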